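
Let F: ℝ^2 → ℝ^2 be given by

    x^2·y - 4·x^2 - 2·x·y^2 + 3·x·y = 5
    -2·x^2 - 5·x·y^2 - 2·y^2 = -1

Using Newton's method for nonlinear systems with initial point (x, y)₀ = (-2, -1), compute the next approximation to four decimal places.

(-0.8095, -0.7143)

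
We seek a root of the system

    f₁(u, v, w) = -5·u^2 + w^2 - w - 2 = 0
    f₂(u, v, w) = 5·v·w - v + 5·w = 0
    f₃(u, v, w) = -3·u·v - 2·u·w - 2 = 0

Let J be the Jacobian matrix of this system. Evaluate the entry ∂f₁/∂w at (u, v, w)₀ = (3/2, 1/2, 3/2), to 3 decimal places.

∂f₁/∂w = 2·w - 1.
At (3/2, 1/2, 3/2) this is 2.000.

2.000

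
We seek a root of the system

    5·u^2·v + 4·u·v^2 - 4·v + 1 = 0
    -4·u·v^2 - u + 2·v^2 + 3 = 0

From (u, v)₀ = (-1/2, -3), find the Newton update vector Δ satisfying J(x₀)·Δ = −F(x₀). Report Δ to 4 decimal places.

(-0.1762, 1.9175)

At (-1/2, -3): F = (-8.7500, 39.5000).
Jacobian J = [[10·u·v + 4·v^2, 5·u^2 + 8·u·v - 4], [-4·v^2 - 1, -8·u·v + 4·v]].
At the point, J = [[51.0000, 9.2500], [-37.0000, -24.0000]] (det J = -881.7500).
Solving J·Δ = −F gives Δ = (-0.1762, 1.9175).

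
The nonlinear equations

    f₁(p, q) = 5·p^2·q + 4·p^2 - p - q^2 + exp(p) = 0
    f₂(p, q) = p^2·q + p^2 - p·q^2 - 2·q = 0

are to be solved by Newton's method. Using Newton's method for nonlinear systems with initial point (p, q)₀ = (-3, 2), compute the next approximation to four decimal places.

(-1.6785, 1.6880)

At (-3, 2): F = (125.049787, 35.0000).
Jacobian J = [[10·p·q + 8·p + exp(p) - 1, 5·p^2 - 2·q], [2·p·q + 2·p - q^2, p^2 - 2·p·q - 2]].
At the point, J = [[-84.950213, 41.0000], [-22.0000, 19.0000]] (det J = -712.054046).
Solving J·Δ = −F gives Δ = (1.3215, -0.3120).
Then the next iterate is (p, q)₁ = (-1.6785, 1.6880).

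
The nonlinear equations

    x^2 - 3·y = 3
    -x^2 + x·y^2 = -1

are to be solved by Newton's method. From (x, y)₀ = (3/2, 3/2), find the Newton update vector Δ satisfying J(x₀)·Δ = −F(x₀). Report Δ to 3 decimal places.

(1.533, -0.217)

At (3/2, 3/2): F = (-5.250, 2.125).
Jacobian J = [[2·x, -3], [-2·x + y^2, 2·x·y]].
At the point, J = [[3.000, -3.000], [-0.750, 4.500]] (det J = 11.250).
Solving J·Δ = −F gives Δ = (1.533, -0.217).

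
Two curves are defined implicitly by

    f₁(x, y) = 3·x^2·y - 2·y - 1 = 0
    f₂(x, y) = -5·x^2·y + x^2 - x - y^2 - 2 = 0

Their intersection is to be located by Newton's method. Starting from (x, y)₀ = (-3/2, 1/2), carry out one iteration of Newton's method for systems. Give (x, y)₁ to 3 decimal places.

At (-3/2, 1/2): F = (1.375, -4.125).
Jacobian J = [[6·x·y, 3·x^2 - 2], [-10·x·y + 2·x - 1, -5·x^2 - 2·y]].
At the point, J = [[-4.500, 4.750], [3.500, -12.250]] (det J = 38.500).
Solving J·Δ = −F gives Δ = (-0.071, -0.357).
Then the next iterate is (x, y)₁ = (-1.571, 0.143).

(-1.571, 0.143)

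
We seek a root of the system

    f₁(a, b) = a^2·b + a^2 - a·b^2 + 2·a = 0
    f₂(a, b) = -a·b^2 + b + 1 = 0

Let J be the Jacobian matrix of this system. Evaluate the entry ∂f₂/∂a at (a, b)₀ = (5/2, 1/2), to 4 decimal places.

-0.2500

∂f₂/∂a = -b^2.
At (5/2, 1/2) this is -0.2500.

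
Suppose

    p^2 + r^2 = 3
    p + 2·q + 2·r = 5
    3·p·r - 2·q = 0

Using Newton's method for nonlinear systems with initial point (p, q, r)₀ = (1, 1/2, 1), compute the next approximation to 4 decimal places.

(4.5000, 2.2500, -2.0000)

At (1, 1/2, 1): F = (-1.0000, -1.0000, 2.0000).
Jacobian J = [[2·p, 0, 2·r], [1, 2, 2], [3·r, -2, 3·p]].
At the point, J = [[2.0000, 0.0000, 2.0000], [1.0000, 2.0000, 2.0000], [3.0000, -2.0000, 3.0000]] (det J = 4.0000).
Solving J·Δ = −F gives Δ = (3.5000, 1.7500, -3.0000).
Then the next iterate is (p, q, r)₁ = (4.5000, 2.2500, -2.0000).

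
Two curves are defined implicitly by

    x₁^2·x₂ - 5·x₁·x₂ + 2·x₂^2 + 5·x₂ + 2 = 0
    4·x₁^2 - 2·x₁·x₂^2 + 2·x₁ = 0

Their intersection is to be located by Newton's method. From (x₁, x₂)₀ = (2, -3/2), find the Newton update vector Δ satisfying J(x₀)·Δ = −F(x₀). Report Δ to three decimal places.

At (2, -3/2): F = (8.000, 11.000).
Jacobian J = [[2·x₁·x₂ - 5·x₂, x₁^2 - 5·x₁ + 4·x₂ + 5], [8·x₁ - 2·x₂^2 + 2, -4·x₁·x₂]].
At the point, J = [[1.500, -7.000], [13.500, 12.000]] (det J = 112.500).
Solving J·Δ = −F gives Δ = (-1.538, 0.813).

(-1.538, 0.813)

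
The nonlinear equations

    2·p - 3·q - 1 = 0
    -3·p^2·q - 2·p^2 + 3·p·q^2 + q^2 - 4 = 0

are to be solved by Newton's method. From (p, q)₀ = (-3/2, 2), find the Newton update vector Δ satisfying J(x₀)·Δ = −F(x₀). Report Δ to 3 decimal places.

At (-3/2, 2): F = (-10.000, -36.000).
Jacobian J = [[2, -3], [-6·p·q - 4·p + 3·q^2, -3·p^2 + 6·p·q + 2·q]].
At the point, J = [[2.000, -3.000], [36.000, -20.750]] (det J = 66.500).
Solving J·Δ = −F gives Δ = (-1.496, -4.331).

(-1.496, -4.331)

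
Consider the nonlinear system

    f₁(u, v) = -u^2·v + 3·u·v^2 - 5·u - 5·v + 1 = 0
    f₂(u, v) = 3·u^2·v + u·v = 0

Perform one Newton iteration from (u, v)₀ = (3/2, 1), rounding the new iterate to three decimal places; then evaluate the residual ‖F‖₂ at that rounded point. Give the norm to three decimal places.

At (3/2, 1): F = (-9.250, 8.250).
Jacobian J = [[-2·u·v + 3·v^2 - 5, -u^2 + 6·u·v - 5], [6·u·v + v, 3·u^2 + u]].
At the point, J = [[-5.000, 1.750], [10.000, 8.250]] (det J = -58.750).
Solving J·Δ = −F gives Δ = (-1.545, 0.872).
Then the next iterate is (u, v)₁ = (-0.045, 1.872).
Re-evaluating at (-0.045, 1.872): F = (-8.61188, -0.07287), so ‖F‖₂ = 8.612.

8.612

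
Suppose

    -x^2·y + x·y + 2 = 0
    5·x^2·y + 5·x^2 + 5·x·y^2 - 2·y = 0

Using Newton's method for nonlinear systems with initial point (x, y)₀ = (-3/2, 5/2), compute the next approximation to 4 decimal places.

(-1.0542, 1.7222)

At (-3/2, 5/2): F = (-7.3750, -12.5000).
Jacobian J = [[-2·x·y + y, -x^2 + x], [10·x·y + 10·x + 5·y^2, 5·x^2 + 10·x·y - 2]].
At the point, J = [[10.0000, -3.7500], [-21.2500, -28.2500]] (det J = -362.1875).
Solving J·Δ = −F gives Δ = (0.4458, -0.7778).
Then the next iterate is (x, y)₁ = (-1.0542, 1.7222).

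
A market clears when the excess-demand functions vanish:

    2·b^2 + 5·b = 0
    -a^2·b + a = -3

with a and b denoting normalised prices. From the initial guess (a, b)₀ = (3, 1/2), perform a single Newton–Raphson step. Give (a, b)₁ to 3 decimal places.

(5.679, 0.071)

At (3, 1/2): F = (3.000, 1.500).
Jacobian J = [[0, 4·b + 5], [-2·a·b + 1, -a^2]].
At the point, J = [[0.000, 7.000], [-2.000, -9.000]] (det J = 14.000).
Solving J·Δ = −F gives Δ = (2.679, -0.429).
Then the next iterate is (a, b)₁ = (5.679, 0.071).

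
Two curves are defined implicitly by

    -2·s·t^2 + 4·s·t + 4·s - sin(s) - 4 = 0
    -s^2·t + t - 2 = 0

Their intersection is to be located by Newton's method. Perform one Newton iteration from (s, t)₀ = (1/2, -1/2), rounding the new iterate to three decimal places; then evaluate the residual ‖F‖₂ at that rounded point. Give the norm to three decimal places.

13.259

At (1/2, -1/2): F = (-3.72943, -2.375).
Jacobian J = [[-2·t^2 + 4·t - cos(s) + 4, -4·s·t + 4·s], [-2·s·t, -s^2 + 1]].
At the point, J = [[0.62242, 3.000], [0.500, 0.750]] (det J = -1.03319).
Solving J·Δ = −F gives Δ = (4.189, 0.374).
Then the next iterate is (s, t)₁ = (4.689, -0.126).
Re-evaluating at (4.689, -0.126): F = (13.24359, 0.64433), so ‖F‖₂ = 13.259.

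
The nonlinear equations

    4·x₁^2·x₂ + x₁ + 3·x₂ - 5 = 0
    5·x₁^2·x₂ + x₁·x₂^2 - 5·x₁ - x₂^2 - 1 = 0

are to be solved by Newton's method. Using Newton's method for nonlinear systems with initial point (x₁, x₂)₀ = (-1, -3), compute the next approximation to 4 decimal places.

At (-1, -3): F = (-27.0000, -29.0000).
Jacobian J = [[8·x₁·x₂ + 1, 4·x₁^2 + 3], [10·x₁·x₂ + x₂^2 - 5, 5·x₁^2 + 2·x₁·x₂ - 2·x₂]].
At the point, J = [[25.0000, 7.0000], [34.0000, 17.0000]] (det J = 187.0000).
Solving J·Δ = −F gives Δ = (1.3690, -1.0321).
Then the next iterate is (x₁, x₂)₁ = (0.3690, -4.0321).

(0.3690, -4.0321)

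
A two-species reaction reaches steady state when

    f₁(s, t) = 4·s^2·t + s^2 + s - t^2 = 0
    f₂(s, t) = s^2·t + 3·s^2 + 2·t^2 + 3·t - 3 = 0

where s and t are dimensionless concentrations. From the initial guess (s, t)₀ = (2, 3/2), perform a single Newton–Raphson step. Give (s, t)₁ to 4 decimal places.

(1.6591, 0.1259)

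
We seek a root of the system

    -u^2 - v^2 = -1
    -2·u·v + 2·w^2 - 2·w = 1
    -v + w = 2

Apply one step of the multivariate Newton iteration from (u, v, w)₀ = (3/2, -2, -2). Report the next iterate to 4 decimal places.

(-1.9891, -3.3043, -1.3043)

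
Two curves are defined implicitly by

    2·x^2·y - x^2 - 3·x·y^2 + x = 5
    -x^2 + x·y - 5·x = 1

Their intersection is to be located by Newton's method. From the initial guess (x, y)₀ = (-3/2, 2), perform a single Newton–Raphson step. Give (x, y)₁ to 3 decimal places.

(0.350, 2.833)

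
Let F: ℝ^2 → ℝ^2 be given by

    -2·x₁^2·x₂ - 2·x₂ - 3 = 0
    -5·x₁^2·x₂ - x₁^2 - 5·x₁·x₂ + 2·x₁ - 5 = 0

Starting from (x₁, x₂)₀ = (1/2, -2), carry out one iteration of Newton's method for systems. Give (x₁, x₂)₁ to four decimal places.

(0.4833, -1.2267)

At (1/2, -2): F = (2.0000, 3.2500).
Jacobian J = [[-4·x₁·x₂, -2·x₁^2 - 2], [-10·x₁·x₂ - 2·x₁ - 5·x₂ + 2, -5·x₁^2 - 5·x₁]].
At the point, J = [[4.0000, -2.5000], [21.0000, -3.7500]] (det J = 37.5000).
Solving J·Δ = −F gives Δ = (-0.0167, 0.7733).
Then the next iterate is (x₁, x₂)₁ = (0.4833, -1.2267).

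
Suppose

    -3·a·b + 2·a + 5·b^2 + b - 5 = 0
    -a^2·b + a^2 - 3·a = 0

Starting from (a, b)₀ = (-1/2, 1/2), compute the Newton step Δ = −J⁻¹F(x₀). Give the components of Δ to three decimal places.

At (-1/2, 1/2): F = (-3.500, 1.625).
Jacobian J = [[-3·b + 2, -3·a + 10·b + 1], [-2·a·b + 2·a - 3, -a^2]].
At the point, J = [[0.500, 7.500], [-3.500, -0.250]] (det J = 26.125).
Solving J·Δ = −F gives Δ = (0.433, 0.438).

(0.433, 0.438)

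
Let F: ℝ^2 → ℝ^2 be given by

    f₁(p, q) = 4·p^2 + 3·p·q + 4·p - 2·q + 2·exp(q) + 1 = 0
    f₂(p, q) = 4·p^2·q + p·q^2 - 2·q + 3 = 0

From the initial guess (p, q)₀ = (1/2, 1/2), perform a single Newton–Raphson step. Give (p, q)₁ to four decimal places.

(-0.4840, 1.3222)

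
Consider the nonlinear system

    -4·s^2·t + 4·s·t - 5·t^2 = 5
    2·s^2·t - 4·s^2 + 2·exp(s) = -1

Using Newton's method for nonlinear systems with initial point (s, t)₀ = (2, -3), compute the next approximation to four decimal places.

(1.6146, -1.1875)

At (2, -3): F = (-26.0000, -24.221888).
Jacobian J = [[-8·s·t + 4·t, -4·s^2 + 4·s - 10·t], [4·s·t - 8·s + 2·exp(s), 2·s^2]].
At the point, J = [[36.0000, 22.0000], [-25.221888, 8.0000]] (det J = 842.881532).
Solving J·Δ = −F gives Δ = (-0.3854, 1.8125).
Then the next iterate is (s, t)₁ = (1.6146, -1.1875).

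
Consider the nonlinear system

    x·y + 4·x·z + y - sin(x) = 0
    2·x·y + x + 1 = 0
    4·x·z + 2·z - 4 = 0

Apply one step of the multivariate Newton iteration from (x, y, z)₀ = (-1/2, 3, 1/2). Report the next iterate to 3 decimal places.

(1.500, 14.500, 7.987)

At (-1/2, 3, 1/2): F = (0.97943, -2.500, -4.000).
Jacobian J = [[y + 4·z - cos(x), x + 1, 4·x], [2·y + 1, 2·x, 0], [4·z, 0, 4·x + 2]].
At the point, J = [[4.12242, 0.500, -2.000], [7.000, -1.000, 0.000], [2.000, 0.000, 0.000]] (det J = -4.000).
Solving J·Δ = −F gives Δ = (2.000, 11.500, 7.487).
Then the next iterate is (x, y, z)₁ = (1.500, 14.500, 7.987).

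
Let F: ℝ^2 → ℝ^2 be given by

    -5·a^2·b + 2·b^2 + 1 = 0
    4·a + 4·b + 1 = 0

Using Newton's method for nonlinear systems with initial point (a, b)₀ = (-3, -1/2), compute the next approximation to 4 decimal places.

(1.0234, -1.2734)

At (-3, -1/2): F = (24.0000, -13.0000).
Jacobian J = [[-10·a·b, -5·a^2 + 4·b], [4, 4]].
At the point, J = [[-15.0000, -47.0000], [4.0000, 4.0000]] (det J = 128.0000).
Solving J·Δ = −F gives Δ = (4.0234, -0.7734).
Then the next iterate is (a, b)₁ = (1.0234, -1.2734).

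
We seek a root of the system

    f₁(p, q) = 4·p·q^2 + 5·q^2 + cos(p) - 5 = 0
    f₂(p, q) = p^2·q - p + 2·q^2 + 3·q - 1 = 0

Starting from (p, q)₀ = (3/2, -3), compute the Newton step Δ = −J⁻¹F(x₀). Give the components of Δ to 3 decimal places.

At (3/2, -3): F = (94.07074, -0.250).
Jacobian J = [[4·q^2 - sin(p), 8·p·q + 10·q], [2·p·q - 1, p^2 + 4·q + 3]].
At the point, J = [[35.00251, -66.000], [-10.000, -6.750]] (det J = -896.26691).
Solving J·Δ = −F gives Δ = (-0.727, 1.040).

(-0.727, 1.040)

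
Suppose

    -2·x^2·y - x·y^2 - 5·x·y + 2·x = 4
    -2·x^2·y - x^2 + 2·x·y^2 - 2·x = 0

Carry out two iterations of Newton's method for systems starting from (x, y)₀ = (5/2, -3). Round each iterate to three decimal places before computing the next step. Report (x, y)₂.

At (5/2, -3): F = (53.500, 71.250).
Jacobian J = [[-4·x·y - y^2 - 5·y + 2, -2·x^2 - 2·x·y - 5·x], [-4·x·y - 2·x + 2·y^2 - 2, -2·x^2 + 4·x·y]].
At the point, J = [[38.000, -10.000], [41.000, -42.500]] (det J = -1205.000).
Solving J·Δ = −F gives Δ = (-1.296, 0.427).
Then the next iterate is (x, y)₁ = (1.204, -2.573).
Round to (1.204, -2.573) and repeat: F = (13.38631, 19.54386), J = [[20.63624, -2.72345], [21.22423, -15.29080]].
Δ = (-0.588, 0.462), so (x, y)₂ = (0.616, -2.111).

(0.616, -2.111)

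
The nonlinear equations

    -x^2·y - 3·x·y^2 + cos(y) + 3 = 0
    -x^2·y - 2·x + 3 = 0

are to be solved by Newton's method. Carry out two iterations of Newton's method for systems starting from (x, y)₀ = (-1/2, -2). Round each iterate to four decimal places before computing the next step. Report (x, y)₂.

(-0.6458, -4.9478)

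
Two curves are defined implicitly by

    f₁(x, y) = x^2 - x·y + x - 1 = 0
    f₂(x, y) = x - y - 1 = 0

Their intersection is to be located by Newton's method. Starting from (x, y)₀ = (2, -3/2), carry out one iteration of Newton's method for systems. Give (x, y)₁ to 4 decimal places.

(1.3333, 0.3333)

At (2, -3/2): F = (8.0000, 2.5000).
Jacobian J = [[2·x - y + 1, -x], [1, -1]].
At the point, J = [[6.5000, -2.0000], [1.0000, -1.0000]] (det J = -4.5000).
Solving J·Δ = −F gives Δ = (-0.6667, 1.8333).
Then the next iterate is (x, y)₁ = (1.3333, 0.3333).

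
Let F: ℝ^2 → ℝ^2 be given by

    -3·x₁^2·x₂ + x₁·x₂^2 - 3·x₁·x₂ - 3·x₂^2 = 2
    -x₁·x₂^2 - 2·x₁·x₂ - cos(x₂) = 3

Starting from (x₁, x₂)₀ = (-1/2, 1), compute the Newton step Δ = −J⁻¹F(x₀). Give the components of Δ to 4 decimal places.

At (-1/2, 1): F = (-4.7500, -2.040302).
Jacobian J = [[-6·x₁·x₂ + x₂^2 - 3·x₂, -3·x₁^2 + 2·x₁·x₂ - 3·x₁ - 6·x₂], [-x₂^2 - 2·x₂, -2·x₁·x₂ - 2·x₁ + sin(x₂)]].
At the point, J = [[1.0000, -6.2500], [-3.0000, 2.841471]] (det J = -15.908529).
Solving J·Δ = −F gives Δ = (-1.6500, -1.0240).

(-1.6500, -1.0240)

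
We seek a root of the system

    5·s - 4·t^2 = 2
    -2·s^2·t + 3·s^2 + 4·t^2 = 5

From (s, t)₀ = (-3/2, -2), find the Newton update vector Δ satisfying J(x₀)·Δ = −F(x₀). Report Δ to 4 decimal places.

(-0.4058, 1.7206)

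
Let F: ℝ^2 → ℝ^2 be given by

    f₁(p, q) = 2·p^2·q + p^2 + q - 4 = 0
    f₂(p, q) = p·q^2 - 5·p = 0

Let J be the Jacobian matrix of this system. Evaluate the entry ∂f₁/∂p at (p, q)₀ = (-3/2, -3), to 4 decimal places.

∂f₁/∂p = 4·p·q + 2·p.
At (-3/2, -3) this is 15.0000.

15.0000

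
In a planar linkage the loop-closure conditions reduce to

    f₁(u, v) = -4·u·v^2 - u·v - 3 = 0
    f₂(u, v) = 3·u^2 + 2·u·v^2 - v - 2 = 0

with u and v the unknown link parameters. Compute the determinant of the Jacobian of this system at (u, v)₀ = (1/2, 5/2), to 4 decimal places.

52.7500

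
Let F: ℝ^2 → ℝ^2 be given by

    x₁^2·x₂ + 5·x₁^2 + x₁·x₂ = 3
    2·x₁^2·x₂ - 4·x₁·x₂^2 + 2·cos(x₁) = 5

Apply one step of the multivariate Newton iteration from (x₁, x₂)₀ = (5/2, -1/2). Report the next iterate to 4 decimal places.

At (5/2, -1/2): F = (23.8750, -15.352287).
Jacobian J = [[2·x₁·x₂ + 10·x₁ + x₂, x₁^2 + x₁], [4·x₁·x₂ - 4·x₂^2 - 2·sin(x₁), 2·x₁^2 - 8·x₁·x₂]].
At the point, J = [[22.0000, 8.7500], [-7.196944, 22.5000]] (det J = 557.973263).
Solving J·Δ = −F gives Δ = (-1.2035, 0.2974).
Then the next iterate is (x₁, x₂)₁ = (1.2965, -0.2026).

(1.2965, -0.2026)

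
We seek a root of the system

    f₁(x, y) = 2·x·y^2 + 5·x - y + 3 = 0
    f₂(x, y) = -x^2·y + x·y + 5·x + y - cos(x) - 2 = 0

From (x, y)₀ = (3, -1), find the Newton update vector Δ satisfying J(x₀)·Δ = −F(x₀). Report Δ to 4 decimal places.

(-1.2585, 1.2454)

At (3, -1): F = (25.0000, 18.989992).
Jacobian J = [[2·y^2 + 5, 4·x·y - 1], [-2·x·y + y + sin(x) + 5, -x^2 + x + 1]].
At the point, J = [[7.0000, -13.0000], [10.141120, -5.0000]] (det J = 96.834560).
Solving J·Δ = −F gives Δ = (-1.2585, 1.2454).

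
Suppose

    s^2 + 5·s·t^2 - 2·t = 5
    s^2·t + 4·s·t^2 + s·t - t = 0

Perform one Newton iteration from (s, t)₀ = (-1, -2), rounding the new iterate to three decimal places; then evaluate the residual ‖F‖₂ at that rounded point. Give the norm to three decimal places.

At (-1, -2): F = (-20.000, -14.000).
Jacobian J = [[2·s + 5·t^2, 10·s·t - 2], [2·s·t + 4·t^2 + t, s^2 + 8·s·t + s - 1]].
At the point, J = [[18.000, 18.000], [18.000, 15.000]] (det J = -54.000).
Solving J·Δ = −F gives Δ = (-0.889, 2.000).
Then the next iterate is (s, t)₁ = (-1.889, 0.000).
Re-evaluating at (-1.889, 0.000): F = (-1.43168, 0.000), so ‖F‖₂ = 1.432.

1.432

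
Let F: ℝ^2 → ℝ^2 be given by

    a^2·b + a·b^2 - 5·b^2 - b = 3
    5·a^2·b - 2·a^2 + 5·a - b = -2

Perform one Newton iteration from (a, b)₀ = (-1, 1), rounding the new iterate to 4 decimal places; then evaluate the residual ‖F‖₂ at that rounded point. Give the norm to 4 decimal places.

10.7384

At (-1, 1): F = (-9.0000, -1.0000).
Jacobian J = [[2·a·b + b^2, a^2 + 2·a·b - 10·b - 1], [10·a·b - 4·a + 5, 5·a^2 - 1]].
At the point, J = [[-1.0000, -12.0000], [-1.0000, 4.0000]] (det J = -16.0000).
Solving J·Δ = −F gives Δ = (-3.0000, -0.5000).
Then the next iterate is (a, b)₁ = (-4.0000, 0.5000).
Re-evaluating at (-4.0000, 0.5000): F = (2.2500, -10.5000), so ‖F‖₂ = 10.7384.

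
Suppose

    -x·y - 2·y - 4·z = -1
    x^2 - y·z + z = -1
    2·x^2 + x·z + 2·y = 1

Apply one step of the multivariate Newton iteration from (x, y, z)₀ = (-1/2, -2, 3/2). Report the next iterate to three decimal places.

At (-1/2, -2, 3/2): F = (-2.000, 5.750, -5.250).
Jacobian J = [[-y, -x - 2, -4], [2·x, -z, -y + 1], [4·x + z, 2, x]].
At the point, J = [[2.000, -1.500, -4.000], [-1.000, -1.500, 3.000], [-0.500, 2.000, -0.500]] (det J = 3.500).
Solving J·Δ = −F gives Δ = (-4.375, 0.786, -2.982).
Then the next iterate is (x, y, z)₁ = (-4.875, -1.214, -1.482).

(-4.875, -1.214, -1.482)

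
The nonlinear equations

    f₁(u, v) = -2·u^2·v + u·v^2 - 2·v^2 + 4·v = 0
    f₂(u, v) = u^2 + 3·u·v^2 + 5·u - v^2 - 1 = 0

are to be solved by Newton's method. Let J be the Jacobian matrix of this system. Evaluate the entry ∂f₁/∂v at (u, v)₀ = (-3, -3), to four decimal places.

16.0000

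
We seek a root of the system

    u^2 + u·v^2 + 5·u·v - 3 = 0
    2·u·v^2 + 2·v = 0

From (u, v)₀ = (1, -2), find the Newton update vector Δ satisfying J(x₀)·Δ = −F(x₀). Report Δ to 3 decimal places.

At (1, -2): F = (-8.000, 4.000).
Jacobian J = [[2·u + v^2 + 5·v, 2·u·v + 5·u], [2·v^2, 4·u·v + 2]].
At the point, J = [[-4.000, 1.000], [8.000, -6.000]] (det J = 16.000).
Solving J·Δ = −F gives Δ = (-2.750, -3.000).

(-2.750, -3.000)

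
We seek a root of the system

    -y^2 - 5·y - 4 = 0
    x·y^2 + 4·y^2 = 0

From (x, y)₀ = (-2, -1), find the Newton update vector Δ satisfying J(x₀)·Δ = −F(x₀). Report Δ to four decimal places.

(-2.0000, 0.0000)

At (-2, -1): F = (0.0000, 2.0000).
Jacobian J = [[0, -2·y - 5], [y^2, 2·x·y + 8·y]].
At the point, J = [[0.0000, -3.0000], [1.0000, -4.0000]] (det J = 3.0000).
Solving J·Δ = −F gives Δ = (-2.0000, 0.0000).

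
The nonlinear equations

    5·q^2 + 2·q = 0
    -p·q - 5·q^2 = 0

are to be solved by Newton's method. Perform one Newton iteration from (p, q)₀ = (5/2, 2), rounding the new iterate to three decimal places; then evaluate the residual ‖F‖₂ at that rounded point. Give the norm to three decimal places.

8.591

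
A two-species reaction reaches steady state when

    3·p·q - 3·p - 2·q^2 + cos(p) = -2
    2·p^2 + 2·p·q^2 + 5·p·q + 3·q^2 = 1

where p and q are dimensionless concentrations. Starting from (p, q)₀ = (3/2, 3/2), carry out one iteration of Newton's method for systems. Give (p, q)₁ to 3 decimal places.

(0.550, 1.062)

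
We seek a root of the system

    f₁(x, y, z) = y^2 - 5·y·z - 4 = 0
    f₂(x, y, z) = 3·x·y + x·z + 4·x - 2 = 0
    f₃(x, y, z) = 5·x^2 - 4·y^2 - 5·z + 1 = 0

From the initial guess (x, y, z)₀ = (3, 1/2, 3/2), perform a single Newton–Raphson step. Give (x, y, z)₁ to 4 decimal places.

(2.0000, -2.0000, 5.0000)

At (3, 1/2, 3/2): F = (-7.5000, 19.0000, 37.5000).
Jacobian J = [[0, 2·y - 5·z, -5·y], [3·y + z + 4, 3·x, x], [10·x, -8·y, -5]].
At the point, J = [[0.0000, -6.5000, -2.5000], [7.0000, 9.0000, 3.0000], [30.0000, -4.0000, -5.0000]] (det J = -67.5000).
Solving J·Δ = −F gives Δ = (-1.0000, -2.5000, 3.5000).
Then the next iterate is (x, y, z)₁ = (2.0000, -2.0000, 5.0000).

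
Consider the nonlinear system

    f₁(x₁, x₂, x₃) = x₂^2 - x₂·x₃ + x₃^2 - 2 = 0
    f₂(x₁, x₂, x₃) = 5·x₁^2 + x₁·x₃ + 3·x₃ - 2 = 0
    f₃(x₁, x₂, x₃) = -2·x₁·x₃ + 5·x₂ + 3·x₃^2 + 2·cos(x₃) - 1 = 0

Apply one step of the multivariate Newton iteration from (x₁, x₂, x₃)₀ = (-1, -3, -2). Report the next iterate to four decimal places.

At (-1, -3, -2): F = (5.0000, -1.0000, -8.832294).
Jacobian J = [[0, 2·x₂ - x₃, -x₂ + 2·x₃], [10·x₁ + x₃, 0, x₁ + 3], [-2·x₃, 5, -2·x₁ + 6·x₃ - 2·sin(x₃)]].
At the point, J = [[0.0000, -4.0000, -1.0000], [-12.0000, 0.0000, 2.0000], [4.0000, 5.0000, -8.181405]] (det J = 420.707447).
Solving J·Δ = −F gives Δ = (-0.1388, 1.3332, -0.3327).
Then the next iterate is (x₁, x₂, x₃)₁ = (-1.1388, -1.6668, -2.3327).

(-1.1388, -1.6668, -2.3327)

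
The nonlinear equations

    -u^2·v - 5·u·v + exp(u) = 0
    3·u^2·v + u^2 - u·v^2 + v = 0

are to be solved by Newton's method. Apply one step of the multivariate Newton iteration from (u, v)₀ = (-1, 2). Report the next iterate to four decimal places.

(-1.5546, -0.8729)

At (-1, 2): F = (8.367879, 13.0000).
Jacobian J = [[-2·u·v - 5·v + exp(u), -u^2 - 5·u], [6·u·v + 2·u - v^2, 3·u^2 - 2·u·v + 1]].
At the point, J = [[-5.632121, 4.0000], [-18.0000, 8.0000]] (det J = 26.943036).
Solving J·Δ = −F gives Δ = (-0.5546, -2.8729).
Then the next iterate is (u, v)₁ = (-1.5546, -0.8729).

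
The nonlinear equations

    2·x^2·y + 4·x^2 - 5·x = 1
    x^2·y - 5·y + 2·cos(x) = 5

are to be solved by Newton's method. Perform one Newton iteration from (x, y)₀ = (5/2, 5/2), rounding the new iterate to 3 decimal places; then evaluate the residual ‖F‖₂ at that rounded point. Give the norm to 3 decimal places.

87.314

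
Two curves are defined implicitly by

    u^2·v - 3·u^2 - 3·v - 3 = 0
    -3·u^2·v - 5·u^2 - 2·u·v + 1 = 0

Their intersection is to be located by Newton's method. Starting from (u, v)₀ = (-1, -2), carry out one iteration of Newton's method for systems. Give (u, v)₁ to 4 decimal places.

At (-1, -2): F = (-2.0000, -2.0000).
Jacobian J = [[2·u·v - 6·u, u^2 - 3], [-6·u·v - 10·u - 2·v, -3·u^2 - 2·u]].
At the point, J = [[10.0000, -2.0000], [2.0000, -1.0000]] (det J = -6.0000).
Solving J·Δ = −F gives Δ = (-0.3333, -2.6667).
Then the next iterate is (u, v)₁ = (-1.3333, -4.6667).

(-1.3333, -4.6667)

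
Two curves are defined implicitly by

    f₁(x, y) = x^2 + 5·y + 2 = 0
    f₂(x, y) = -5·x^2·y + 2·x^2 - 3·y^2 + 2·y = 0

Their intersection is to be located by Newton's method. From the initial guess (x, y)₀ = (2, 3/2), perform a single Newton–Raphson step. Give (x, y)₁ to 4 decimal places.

At (2, 3/2): F = (13.5000, -25.7500).
Jacobian J = [[2·x, 5], [-10·x·y + 4·x, -5·x^2 - 6·y + 2]].
At the point, J = [[4.0000, 5.0000], [-22.0000, -27.0000]] (det J = 2.0000).
Solving J·Δ = −F gives Δ = (117.8750, -97.0000).
Then the next iterate is (x, y)₁ = (119.8750, -95.5000).

(119.8750, -95.5000)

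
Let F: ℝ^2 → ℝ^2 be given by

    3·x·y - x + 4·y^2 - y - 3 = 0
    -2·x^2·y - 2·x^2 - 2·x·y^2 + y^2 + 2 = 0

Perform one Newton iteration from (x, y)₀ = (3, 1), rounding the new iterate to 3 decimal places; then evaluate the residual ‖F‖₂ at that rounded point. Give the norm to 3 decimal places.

At (3, 1): F = (6.000, -39.000).
Jacobian J = [[3·y - 1, 3·x + 8·y - 1], [-4·x·y - 4·x - 2·y^2, -2·x^2 - 4·x·y + 2·y]].
At the point, J = [[2.000, 16.000], [-26.000, -28.000]] (det J = 360.000).
Solving J·Δ = −F gives Δ = (-1.267, -0.217).
Then the next iterate is (x, y)₁ = (1.733, 0.783).
Re-evaluating at (1.733, 0.783): F = (1.00717, -10.22161), so ‖F‖₂ = 10.271.

10.271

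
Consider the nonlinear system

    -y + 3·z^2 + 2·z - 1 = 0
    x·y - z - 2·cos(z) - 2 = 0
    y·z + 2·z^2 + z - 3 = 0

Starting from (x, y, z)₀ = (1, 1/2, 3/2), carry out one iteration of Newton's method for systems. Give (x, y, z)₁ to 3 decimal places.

(6.901, 1.359, 0.828)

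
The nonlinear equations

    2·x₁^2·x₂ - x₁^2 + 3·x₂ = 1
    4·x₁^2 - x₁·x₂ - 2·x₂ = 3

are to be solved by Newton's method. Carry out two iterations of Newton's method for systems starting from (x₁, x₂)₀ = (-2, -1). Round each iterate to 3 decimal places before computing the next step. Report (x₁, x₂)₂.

(-0.907, 0.228)

At (-2, -1): F = (-16.000, 13.000).
Jacobian J = [[4·x₁·x₂ - 2·x₁, 2·x₁^2 + 3], [8·x₁ - x₂, -x₁ - 2]].
At the point, J = [[12.000, 11.000], [-15.000, 0.000]] (det J = 165.000).
Solving J·Δ = −F gives Δ = (0.867, 0.509).
Then the next iterate is (x₁, x₂)₁ = (-1.133, -0.491).
Round to (-1.133, -0.491) and repeat: F = (-5.01727, 2.56045), J = [[4.49121, 5.56738], [-8.573, -0.867]].
Δ = (0.226, 0.719), so (x₁, x₂)₂ = (-0.907, 0.228).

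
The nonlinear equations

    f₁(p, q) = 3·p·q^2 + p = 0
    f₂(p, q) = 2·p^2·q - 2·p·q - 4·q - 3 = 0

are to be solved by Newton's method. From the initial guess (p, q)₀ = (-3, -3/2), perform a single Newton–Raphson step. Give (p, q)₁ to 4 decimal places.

(-1.9660, -0.9357)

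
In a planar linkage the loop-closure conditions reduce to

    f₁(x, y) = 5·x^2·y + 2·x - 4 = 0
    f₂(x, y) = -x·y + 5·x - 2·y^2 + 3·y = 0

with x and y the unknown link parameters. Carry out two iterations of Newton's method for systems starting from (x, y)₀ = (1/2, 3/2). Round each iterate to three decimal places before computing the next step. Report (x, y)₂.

(0.547, 1.938)

At (1/2, 3/2): F = (-1.125, 1.750).
Jacobian J = [[10·x·y + 2, 5·x^2], [-y + 5, -x - 4·y + 3]].
At the point, J = [[9.500, 1.250], [3.500, -3.500]] (det J = -37.625).
Solving J·Δ = −F gives Δ = (0.047, 0.547).
Then the next iterate is (x, y)₁ = (0.547, 2.047).
Round to (0.547, 2.047) and repeat: F = (0.15640, -0.62413), J = [[13.19709, 1.49605], [2.953, -5.735]].
Δ = (0.000, -0.109), so (x, y)₂ = (0.547, 1.938).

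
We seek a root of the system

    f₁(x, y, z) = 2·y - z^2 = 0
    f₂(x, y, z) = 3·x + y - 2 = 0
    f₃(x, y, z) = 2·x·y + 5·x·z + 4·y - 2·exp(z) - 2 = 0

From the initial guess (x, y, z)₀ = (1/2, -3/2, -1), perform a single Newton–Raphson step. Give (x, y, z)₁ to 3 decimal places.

(0.346, 0.963, -1.463)

At (1/2, -3/2, -1): F = (-4.000, -2.000, -12.73576).
Jacobian J = [[0, 2, -2·z], [3, 1, 0], [2·y + 5·z, 2·x + 4, 5·x - 2·exp(z)]].
At the point, J = [[0.000, 2.000, 2.000], [3.000, 1.000, 0.000], [-8.000, 5.000, 1.76424]] (det J = 35.41455).
Solving J·Δ = −F gives Δ = (-0.154, 2.463, -0.463).
Then the next iterate is (x, y, z)₁ = (0.346, 0.963, -1.463).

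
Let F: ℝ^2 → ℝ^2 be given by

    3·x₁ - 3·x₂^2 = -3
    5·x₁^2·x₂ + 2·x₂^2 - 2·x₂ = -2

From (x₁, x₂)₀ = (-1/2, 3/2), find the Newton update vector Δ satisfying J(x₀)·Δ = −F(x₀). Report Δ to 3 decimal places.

(0.402, -0.449)

At (-1/2, 3/2): F = (-5.250, 5.375).
Jacobian J = [[3, -6·x₂], [10·x₁·x₂, 5·x₁^2 + 4·x₂ - 2]].
At the point, J = [[3.000, -9.000], [-7.500, 5.250]] (det J = -51.750).
Solving J·Δ = −F gives Δ = (0.402, -0.449).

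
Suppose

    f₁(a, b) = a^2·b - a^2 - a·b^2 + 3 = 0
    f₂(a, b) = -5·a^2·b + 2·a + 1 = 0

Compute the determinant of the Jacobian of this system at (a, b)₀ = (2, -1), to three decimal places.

4.000

J = [[2·a·b - 2·a - b^2, a^2 - 2·a·b], [-10·a·b + 2, -5·a^2]].
At the point, J = [[-9.000, 8.000], [22.000, -20.000]].
det J = 4.000.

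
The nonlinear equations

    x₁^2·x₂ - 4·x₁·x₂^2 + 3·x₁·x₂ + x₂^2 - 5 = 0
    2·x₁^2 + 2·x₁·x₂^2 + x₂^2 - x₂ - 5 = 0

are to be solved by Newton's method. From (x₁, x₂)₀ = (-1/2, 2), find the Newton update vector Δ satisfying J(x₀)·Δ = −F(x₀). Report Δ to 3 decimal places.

At (-1/2, 2): F = (4.500, -6.500).
Jacobian J = [[2·x₁·x₂ - 4·x₂^2 + 3·x₂, x₁^2 - 8·x₁·x₂ + 3·x₁ + 2·x₂], [4·x₁ + 2·x₂^2, 4·x₁·x₂ + 2·x₂ - 1]].
At the point, J = [[-12.000, 10.750], [6.000, -1.000]] (det J = -52.500).
Solving J·Δ = −F gives Δ = (1.245, 0.971).

(1.245, 0.971)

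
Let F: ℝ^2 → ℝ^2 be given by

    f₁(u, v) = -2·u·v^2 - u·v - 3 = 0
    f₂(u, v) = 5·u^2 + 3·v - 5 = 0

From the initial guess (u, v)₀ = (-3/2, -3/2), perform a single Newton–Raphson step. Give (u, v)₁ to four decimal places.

(-1.3549, -1.3580)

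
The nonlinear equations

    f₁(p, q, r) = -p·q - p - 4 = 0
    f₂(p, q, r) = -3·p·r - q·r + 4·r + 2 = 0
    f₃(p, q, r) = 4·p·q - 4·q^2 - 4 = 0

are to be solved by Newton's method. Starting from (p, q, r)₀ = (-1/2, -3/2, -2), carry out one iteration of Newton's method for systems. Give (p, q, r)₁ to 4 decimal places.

At (-1/2, -3/2, -2): F = (-4.2500, -12.0000, -10.0000).
Jacobian J = [[-q - 1, -p, 0], [-3·r, -r, -3·p - q + 4], [4·q, 4·p - 8·q, 0]].
At the point, J = [[0.5000, 0.5000, 0.0000], [6.0000, 2.0000, 7.0000], [-6.0000, 10.0000, 0.0000]] (det J = -56.0000).
Solving J·Δ = −F gives Δ = (4.6875, 3.8125, -3.3929).
Then the next iterate is (p, q, r)₁ = (4.1875, 2.3125, -5.3929).

(4.1875, 2.3125, -5.3929)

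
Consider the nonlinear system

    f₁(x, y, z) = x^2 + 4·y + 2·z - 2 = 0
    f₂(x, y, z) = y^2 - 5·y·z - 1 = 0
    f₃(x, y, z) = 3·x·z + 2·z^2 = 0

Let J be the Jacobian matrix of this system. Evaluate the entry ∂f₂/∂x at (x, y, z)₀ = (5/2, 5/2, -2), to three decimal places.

∂f₂/∂x = 0.
At (5/2, 5/2, -2) this is 0.000.

0.000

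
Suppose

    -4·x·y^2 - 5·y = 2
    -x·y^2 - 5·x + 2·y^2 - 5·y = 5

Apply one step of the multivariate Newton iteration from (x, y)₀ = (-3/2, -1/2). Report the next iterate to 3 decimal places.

At (-3/2, -1/2): F = (2.000, 5.875).
Jacobian J = [[-4·y^2, -8·x·y - 5], [-y^2 - 5, -2·x·y + 4·y - 5]].
At the point, J = [[-1.000, -11.000], [-5.250, -8.500]] (det J = -49.250).
Solving J·Δ = −F gives Δ = (0.967, 0.094).
Then the next iterate is (x, y)₁ = (-0.533, -0.406).

(-0.533, -0.406)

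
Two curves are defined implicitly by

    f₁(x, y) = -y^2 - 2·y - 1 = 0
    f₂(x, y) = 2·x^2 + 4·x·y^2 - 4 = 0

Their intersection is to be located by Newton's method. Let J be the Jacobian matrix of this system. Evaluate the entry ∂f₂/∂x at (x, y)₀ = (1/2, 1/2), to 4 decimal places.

3.0000

∂f₂/∂x = 4·x + 4·y^2.
At (1/2, 1/2) this is 3.0000.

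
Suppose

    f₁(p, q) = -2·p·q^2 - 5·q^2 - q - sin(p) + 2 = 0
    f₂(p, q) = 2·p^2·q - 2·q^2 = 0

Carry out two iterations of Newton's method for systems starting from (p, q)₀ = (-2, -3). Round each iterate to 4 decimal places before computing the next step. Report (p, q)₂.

At (-2, -3): F = (-3.090703, -42.0000).
Jacobian J = [[-2·q^2 - cos(p), -4·p·q - 10·q - 1], [4·p·q, 2·p^2 - 4·q]].
At the point, J = [[-17.583853, 5.0000], [24.0000, 20.0000]] (det J = -471.677063).
Solving J·Δ = −F gives Δ = (0.3142, 1.7230).
Then the next iterate is (p, q)₁ = (-1.6858, -1.2770).
Round to (-1.6858, -1.2770) and repeat: F = (1.614915, -10.519726), J = [[-3.146708, 3.158934], [8.611066, 10.791843]].
Δ = (0.8283, 0.3139), so (p, q)₂ = (-0.8575, -0.9631).

(-0.8575, -0.9631)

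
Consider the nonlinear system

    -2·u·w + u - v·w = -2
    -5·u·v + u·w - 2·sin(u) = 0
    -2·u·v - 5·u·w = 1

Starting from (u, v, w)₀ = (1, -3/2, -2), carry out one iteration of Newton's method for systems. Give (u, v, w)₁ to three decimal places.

At (1, -3/2, -2): F = (4.000, 3.81706, 12.000).
Jacobian J = [[-2·w + 1, -w, -2·u - v], [-5·v + w - 2·cos(u), -5·u, u], [-2·v - 5·w, -2·u, -5·u]].
At the point, J = [[5.000, 2.000, -0.500], [4.41940, -5.000, 1.000], [13.000, -2.000, -5.000]] (det J = 177.11335).
Solving J·Δ = −F gives Δ = (-0.813, 0.095, 0.248).
Then the next iterate is (u, v, w)₁ = (0.187, -1.405, -1.752).

(0.187, -1.405, -1.752)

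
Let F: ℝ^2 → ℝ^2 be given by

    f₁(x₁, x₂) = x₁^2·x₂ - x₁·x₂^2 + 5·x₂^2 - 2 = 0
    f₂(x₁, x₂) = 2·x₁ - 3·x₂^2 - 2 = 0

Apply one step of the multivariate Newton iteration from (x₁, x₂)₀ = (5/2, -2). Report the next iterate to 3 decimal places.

At (5/2, -2): F = (-4.500, -9.000).
Jacobian J = [[2·x₁·x₂ - x₂^2, x₁^2 - 2·x₁·x₂ + 10·x₂], [2, -6·x₂]].
At the point, J = [[-14.000, -3.750], [2.000, 12.000]] (det J = -160.500).
Solving J·Δ = −F gives Δ = (-0.547, 0.841).
Then the next iterate is (x₁, x₂)₁ = (1.953, -1.159).

(1.953, -1.159)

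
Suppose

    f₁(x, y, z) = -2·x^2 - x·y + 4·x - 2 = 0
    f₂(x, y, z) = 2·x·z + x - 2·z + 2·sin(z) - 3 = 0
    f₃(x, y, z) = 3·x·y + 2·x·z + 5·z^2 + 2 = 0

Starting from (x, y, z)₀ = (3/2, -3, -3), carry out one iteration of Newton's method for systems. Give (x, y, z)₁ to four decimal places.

(0.1620, -1.2253, -1.0535)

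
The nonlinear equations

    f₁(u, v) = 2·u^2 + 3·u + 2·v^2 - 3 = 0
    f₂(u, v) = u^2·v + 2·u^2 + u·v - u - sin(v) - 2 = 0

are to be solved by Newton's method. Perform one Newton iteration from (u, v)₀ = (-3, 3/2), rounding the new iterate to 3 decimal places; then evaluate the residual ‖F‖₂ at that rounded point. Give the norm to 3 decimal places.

6.840

At (-3, 3/2): F = (10.500, 27.00251).
Jacobian J = [[4·u + 3, 4·v], [2·u·v + 4·u + v - 1, u^2 + u - cos(v)]].
At the point, J = [[-9.000, 6.000], [-20.500, 5.92926]] (det J = 69.63663).
Solving J·Δ = −F gives Δ = (1.433, 0.399).
Then the next iterate is (u, v)₁ = (-1.567, 1.899).
Re-evaluating at (-1.567, 1.899): F = (4.42238, 5.21860), so ‖F‖₂ = 6.840.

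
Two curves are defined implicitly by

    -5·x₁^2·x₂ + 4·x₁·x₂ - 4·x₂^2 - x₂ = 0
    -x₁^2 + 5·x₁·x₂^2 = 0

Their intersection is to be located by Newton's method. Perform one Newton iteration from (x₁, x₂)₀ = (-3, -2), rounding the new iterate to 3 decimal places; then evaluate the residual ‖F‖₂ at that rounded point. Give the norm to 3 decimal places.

36.100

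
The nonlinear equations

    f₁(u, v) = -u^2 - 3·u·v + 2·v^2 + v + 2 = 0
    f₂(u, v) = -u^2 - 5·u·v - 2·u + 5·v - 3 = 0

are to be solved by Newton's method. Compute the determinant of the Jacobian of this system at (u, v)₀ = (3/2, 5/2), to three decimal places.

140.000

J = [[-2·u - 3·v, -3·u + 4·v + 1], [-2·u - 5·v - 2, -5·u + 5]].
At the point, J = [[-10.500, 6.500], [-17.500, -2.500]].
det J = 140.000.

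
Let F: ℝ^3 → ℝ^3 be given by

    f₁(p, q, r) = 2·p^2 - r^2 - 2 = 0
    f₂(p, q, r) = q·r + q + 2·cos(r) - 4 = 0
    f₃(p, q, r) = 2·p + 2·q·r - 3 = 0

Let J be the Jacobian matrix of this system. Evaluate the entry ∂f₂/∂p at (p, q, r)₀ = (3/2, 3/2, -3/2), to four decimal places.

0.0000

∂f₂/∂p = 0.
At (3/2, 3/2, -3/2) this is 0.0000.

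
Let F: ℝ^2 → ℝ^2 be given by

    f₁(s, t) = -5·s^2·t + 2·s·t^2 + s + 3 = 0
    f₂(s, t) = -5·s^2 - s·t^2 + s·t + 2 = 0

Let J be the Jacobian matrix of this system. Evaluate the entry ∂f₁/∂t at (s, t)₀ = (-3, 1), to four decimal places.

∂f₁/∂t = -5·s^2 + 4·s·t.
At (-3, 1) this is -57.0000.

-57.0000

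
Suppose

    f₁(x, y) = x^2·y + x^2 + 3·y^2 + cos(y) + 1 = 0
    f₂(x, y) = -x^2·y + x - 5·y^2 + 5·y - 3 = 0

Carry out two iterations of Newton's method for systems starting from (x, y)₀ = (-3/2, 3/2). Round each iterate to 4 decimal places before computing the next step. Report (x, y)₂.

(-3.6585, -0.3153)

At (-3/2, 3/2): F = (13.445737, -11.6250).
Jacobian J = [[2·x·y + 2·x, x^2 + 6·y - sin(y)], [-2·x·y + 1, -x^2 - 10·y + 5]].
At the point, J = [[-7.5000, 10.252505], [5.5000, -12.2500]] (det J = 35.486222).
Solving J·Δ = −F gives Δ = (1.2829, -0.3730).
Then the next iterate is (x, y)₁ = (-0.2171, 1.1270).
Round to (-0.2171, 1.1270) and repeat: F = (5.340009, -3.985863), J = [[-0.923543, 5.906004], [1.489343, -6.317132]].
Δ = (-3.4414, -1.4423), so (x, y)₂ = (-3.6585, -0.3153).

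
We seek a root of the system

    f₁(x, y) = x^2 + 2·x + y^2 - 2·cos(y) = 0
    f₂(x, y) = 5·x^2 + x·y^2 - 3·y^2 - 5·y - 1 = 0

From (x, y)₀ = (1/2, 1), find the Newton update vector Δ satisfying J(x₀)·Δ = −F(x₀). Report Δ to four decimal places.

At (1/2, 1): F = (1.169395, -7.2500).
Jacobian J = [[2·x + 2, 2·y + 2·sin(y)], [10·x + y^2, 2·x·y - 6·y - 5]].
At the point, J = [[3.0000, 3.682942], [6.0000, -10.0000]] (det J = -52.097652).
Solving J·Δ = −F gives Δ = (0.2881, -0.5522).

(0.2881, -0.5522)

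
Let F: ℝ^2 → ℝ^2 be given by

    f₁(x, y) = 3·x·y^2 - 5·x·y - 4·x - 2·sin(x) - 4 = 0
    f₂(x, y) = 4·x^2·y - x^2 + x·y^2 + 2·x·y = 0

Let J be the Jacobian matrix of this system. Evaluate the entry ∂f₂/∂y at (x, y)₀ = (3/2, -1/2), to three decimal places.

10.500

∂f₂/∂y = 4·x^2 + 2·x·y + 2·x.
At (3/2, -1/2) this is 10.500.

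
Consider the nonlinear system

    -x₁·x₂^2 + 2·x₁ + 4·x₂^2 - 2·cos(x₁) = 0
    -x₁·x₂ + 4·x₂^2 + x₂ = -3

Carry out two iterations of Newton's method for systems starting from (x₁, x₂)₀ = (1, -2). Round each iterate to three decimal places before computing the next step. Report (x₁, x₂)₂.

At (1, -2): F = (12.91940, 19.000).
Jacobian J = [[-x₂^2 + 2·sin(x₁) + 2, -2·x₁·x₂ + 8·x₂], [-x₂, -x₁ + 8·x₂ + 1]].
At the point, J = [[-0.31706, -12.000], [2.000, -16.000]] (det J = 29.07293).
Solving J·Δ = −F gives Δ = (-0.732, 1.096).
Then the next iterate is (x₁, x₂)₁ = (0.268, -0.904).
Round to (0.268, -0.904) and repeat: F = (1.65725, 5.60714), J = [[1.71239, -6.74746], [0.904, -6.500]].
Δ = (5.379, 1.611), so (x₁, x₂)₂ = (5.647, 0.707).

(5.647, 0.707)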